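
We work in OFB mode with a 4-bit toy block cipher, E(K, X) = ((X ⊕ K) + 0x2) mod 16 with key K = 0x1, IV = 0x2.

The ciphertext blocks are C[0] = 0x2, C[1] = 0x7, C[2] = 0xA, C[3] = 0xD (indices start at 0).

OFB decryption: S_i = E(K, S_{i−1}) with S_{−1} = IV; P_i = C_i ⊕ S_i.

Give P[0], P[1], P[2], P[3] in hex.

P[0] = 0x7, P[1] = 0x1, P[2] = 0x3, P[3] = 0x7

P[0]: S = E(K, 0x2) = 0x5; 0x2 ⊕ 0x5 = 0x7.
P[1]: S = E(K, 0x5) = 0x6; 0x7 ⊕ 0x6 = 0x1.
P[2]: S = E(K, 0x6) = 0x9; 0xA ⊕ 0x9 = 0x3.
P[3]: S = E(K, 0x9) = 0xA; 0xD ⊕ 0xA = 0x7.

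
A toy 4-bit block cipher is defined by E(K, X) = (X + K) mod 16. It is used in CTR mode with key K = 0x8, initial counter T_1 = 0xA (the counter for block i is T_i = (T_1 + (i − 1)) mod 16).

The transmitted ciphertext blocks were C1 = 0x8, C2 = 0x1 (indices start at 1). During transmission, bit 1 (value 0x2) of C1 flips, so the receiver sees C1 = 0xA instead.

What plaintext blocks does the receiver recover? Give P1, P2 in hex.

P1 = 0x8, P2 = 0x2

CTR decryption: S_i = E(K, T_i) where T_i is the counter for block i; P_i = C_i ⊕ S_i.
Only C1 changed, to 0xA. In CTR, a change in C_i flips the same bit in P_i only; the keystream is unaffected. Decrypting the received ciphertext:
P1: T = 0xA, S = E(K, T) = 0x2; 0xA ⊕ 0x2 = 0x8.
P2: T = 0xB, S = E(K, T) = 0x3; 0x1 ⊕ 0x3 = 0x2.
Blocks that differ from the original plaintext: P1.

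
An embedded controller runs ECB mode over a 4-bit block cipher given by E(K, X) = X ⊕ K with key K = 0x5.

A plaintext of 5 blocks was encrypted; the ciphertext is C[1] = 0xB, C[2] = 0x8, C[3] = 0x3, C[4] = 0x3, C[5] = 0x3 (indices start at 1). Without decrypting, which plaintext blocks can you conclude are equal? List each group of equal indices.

ECB encrypts each block independently with the same key, so equal ciphertext blocks imply equal plaintext blocks.
C[3] = C[4] = C[5] = 0x3, so P[3] = P[4] = P[5].

P[3] = P[4] = P[5]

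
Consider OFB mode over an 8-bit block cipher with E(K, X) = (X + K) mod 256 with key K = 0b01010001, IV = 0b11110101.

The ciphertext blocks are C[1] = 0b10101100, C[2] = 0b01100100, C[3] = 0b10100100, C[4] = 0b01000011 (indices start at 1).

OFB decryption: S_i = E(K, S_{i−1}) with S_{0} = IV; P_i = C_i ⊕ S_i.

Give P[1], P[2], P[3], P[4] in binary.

P[1] = 0b11101010, P[2] = 0b11110011, P[3] = 0b01001100, P[4] = 0b01111010

P[1]: S = E(K, 0b11110101) = 0b01000110; 0b10101100 ⊕ 0b01000110 = 0b11101010.
P[2]: S = E(K, 0b01000110) = 0b10010111; 0b01100100 ⊕ 0b10010111 = 0b11110011.
P[3]: S = E(K, 0b10010111) = 0b11101000; 0b10100100 ⊕ 0b11101000 = 0b01001100.
P[4]: S = E(K, 0b11101000) = 0b00111001; 0b01000011 ⊕ 0b00111001 = 0b01111010.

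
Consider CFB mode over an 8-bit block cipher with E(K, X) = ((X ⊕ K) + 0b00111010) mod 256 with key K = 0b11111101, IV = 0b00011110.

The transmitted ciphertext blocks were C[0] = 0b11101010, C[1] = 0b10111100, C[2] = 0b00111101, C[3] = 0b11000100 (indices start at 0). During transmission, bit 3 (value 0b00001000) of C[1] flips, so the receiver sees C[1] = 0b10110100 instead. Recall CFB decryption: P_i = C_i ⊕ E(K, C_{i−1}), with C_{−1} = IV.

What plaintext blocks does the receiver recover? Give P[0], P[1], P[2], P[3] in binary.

P[0] = 0b11110111, P[1] = 0b11100101, P[2] = 0b10111110, P[3] = 0b00111110

Only C[1] changed, to 0b10110100. In CFB, a change in C_i flips the same bit in P_i and garbles P_{i+1}. Decrypting the received ciphertext:
P[0]: E(K, 0b00011110) = 0b00011101; 0b11101010 ⊕ 0b00011101 = 0b11110111.
P[1]: E(K, 0b11101010) = 0b01010001; 0b10110100 ⊕ 0b01010001 = 0b11100101.
P[2]: E(K, 0b10110100) = 0b10000011; 0b00111101 ⊕ 0b10000011 = 0b10111110.
P[3]: E(K, 0b00111101) = 0b11111010; 0b11000100 ⊕ 0b11111010 = 0b00111110.
Blocks that differ from the original plaintext: P[1], P[2].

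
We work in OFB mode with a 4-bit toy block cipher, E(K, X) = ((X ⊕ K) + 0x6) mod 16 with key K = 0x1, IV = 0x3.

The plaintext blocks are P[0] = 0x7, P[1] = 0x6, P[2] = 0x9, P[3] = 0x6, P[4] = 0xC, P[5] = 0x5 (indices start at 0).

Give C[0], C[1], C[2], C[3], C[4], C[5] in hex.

C[0] = 0xF, C[1] = 0x9, C[2] = 0xD, C[3] = 0xD, C[4] = 0xC, C[5] = 0x2

OFB encryption: S_i = E(K, S_{i−1}) with S_{−1} = IV; C_i = P_i ⊕ S_i.
C[0]: S = E(K, 0x3) = 0x8; 0x7 ⊕ 0x8 = 0xF.
C[1]: S = E(K, 0x8) = 0xF; 0x6 ⊕ 0xF = 0x9.
C[2]: S = E(K, 0xF) = 0x4; 0x9 ⊕ 0x4 = 0xD.
C[3]: S = E(K, 0x4) = 0xB; 0x6 ⊕ 0xB = 0xD.
C[4]: S = E(K, 0xB) = 0x0; 0xC ⊕ 0x0 = 0xC.
C[5]: S = E(K, 0x0) = 0x7; 0x5 ⊕ 0x7 = 0x2.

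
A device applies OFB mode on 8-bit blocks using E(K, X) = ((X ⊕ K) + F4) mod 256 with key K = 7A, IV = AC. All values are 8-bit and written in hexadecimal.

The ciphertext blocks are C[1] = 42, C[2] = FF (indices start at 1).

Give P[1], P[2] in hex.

OFB decryption: S_i = E(K, S_{i−1}) with S_{0} = IV; P_i = C_i ⊕ S_i.
P[1]: S = E(K, AC) = CA; 42 ⊕ CA = 88.
P[2]: S = E(K, CA) = A4; FF ⊕ A4 = 5B.

P[1] = 88, P[2] = 5B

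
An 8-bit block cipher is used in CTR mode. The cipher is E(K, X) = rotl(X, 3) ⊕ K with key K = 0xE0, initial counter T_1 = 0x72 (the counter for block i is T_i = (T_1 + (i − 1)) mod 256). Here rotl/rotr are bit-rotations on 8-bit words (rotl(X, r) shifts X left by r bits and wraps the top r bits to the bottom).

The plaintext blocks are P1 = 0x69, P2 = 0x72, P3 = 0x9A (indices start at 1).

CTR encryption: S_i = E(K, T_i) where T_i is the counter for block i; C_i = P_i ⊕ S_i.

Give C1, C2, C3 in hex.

C1 = 0x1A, C2 = 0x09, C3 = 0xD9

C1: T = 0x72, S = E(K, T) = 0x73; 0x69 ⊕ 0x73 = 0x1A.
C2: T = 0x73, S = E(K, T) = 0x7B; 0x72 ⊕ 0x7B = 0x09.
C3: T = 0x74, S = E(K, T) = 0x43; 0x9A ⊕ 0x43 = 0xD9.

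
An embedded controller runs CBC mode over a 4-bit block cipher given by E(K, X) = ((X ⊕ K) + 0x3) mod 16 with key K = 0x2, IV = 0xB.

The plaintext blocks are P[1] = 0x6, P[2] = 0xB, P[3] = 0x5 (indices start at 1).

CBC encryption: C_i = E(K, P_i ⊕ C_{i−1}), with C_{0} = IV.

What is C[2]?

C[2] = 0xE

C[1]: P[1] ⊕ 0xB = 0xD; E(K, 0xD) = 0x2.
C[2]: P[2] ⊕ 0x2 = 0x9; E(K, 0x9) = 0xE.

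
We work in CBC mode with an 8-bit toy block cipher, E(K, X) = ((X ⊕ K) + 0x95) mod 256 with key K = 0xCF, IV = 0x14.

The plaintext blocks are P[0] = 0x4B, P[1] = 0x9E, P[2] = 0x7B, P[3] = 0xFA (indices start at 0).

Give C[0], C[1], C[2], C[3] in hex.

CBC encryption: C_i = E(K, P_i ⊕ C_{i−1}), with C_{−1} = IV.
C[0]: P[0] ⊕ 0x14 = 0x5F; E(K, 0x5F) = 0x25.
C[1]: P[1] ⊕ 0x25 = 0xBB; E(K, 0xBB) = 0x09.
C[2]: P[2] ⊕ 0x09 = 0x72; E(K, 0x72) = 0x52.
C[3]: P[3] ⊕ 0x52 = 0xA8; E(K, 0xA8) = 0xFC.

C[0] = 0x25, C[1] = 0x09, C[2] = 0x52, C[3] = 0xFC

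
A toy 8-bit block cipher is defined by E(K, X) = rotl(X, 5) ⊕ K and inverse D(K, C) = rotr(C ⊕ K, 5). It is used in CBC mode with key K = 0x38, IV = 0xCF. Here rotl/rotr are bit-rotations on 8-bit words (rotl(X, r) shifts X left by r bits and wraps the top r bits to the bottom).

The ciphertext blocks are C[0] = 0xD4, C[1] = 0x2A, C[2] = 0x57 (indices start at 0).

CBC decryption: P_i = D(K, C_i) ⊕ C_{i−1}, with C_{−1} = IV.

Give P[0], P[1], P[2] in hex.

P[0]: D(K, 0xD4) = 0x67; 0x67 ⊕ 0xCF = 0xA8.
P[1]: D(K, 0x2A) = 0x90; 0x90 ⊕ 0xD4 = 0x44.
P[2]: D(K, 0x57) = 0x7B; 0x7B ⊕ 0x2A = 0x51.

P[0] = 0xA8, P[1] = 0x44, P[2] = 0x51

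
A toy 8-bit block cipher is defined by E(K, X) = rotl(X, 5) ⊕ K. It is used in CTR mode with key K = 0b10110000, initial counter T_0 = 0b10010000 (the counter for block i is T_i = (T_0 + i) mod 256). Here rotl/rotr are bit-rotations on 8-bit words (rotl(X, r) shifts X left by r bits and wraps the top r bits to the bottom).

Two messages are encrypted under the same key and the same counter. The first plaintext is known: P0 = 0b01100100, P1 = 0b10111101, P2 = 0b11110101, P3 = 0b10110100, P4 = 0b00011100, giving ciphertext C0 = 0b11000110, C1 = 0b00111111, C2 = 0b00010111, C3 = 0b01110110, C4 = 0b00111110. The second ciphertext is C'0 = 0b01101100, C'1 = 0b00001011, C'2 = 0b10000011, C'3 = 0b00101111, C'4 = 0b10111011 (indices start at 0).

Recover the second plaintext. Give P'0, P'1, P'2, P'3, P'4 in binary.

P'0 = 0b11001110, P'1 = 0b10001001, P'2 = 0b01100001, P'3 = 0b11101101, P'4 = 0b10011001

In CTR with a reused counter, both messages share the same keystream S_i, so C_i ⊕ C'_i = P_i ⊕ P'_i and thus P'_i = P_i ⊕ C_i ⊕ C'_i.
P'0: 0b01100100 ⊕ 0b11000110 ⊕ 0b01101100 = 0b11001110.
P'1: 0b10111101 ⊕ 0b00111111 ⊕ 0b00001011 = 0b10001001.
P'2: 0b11110101 ⊕ 0b00010111 ⊕ 0b10000011 = 0b01100001.
P'3: 0b10110100 ⊕ 0b01110110 ⊕ 0b00101111 = 0b11101101.
P'4: 0b00011100 ⊕ 0b00111110 ⊕ 0b10111011 = 0b10011001.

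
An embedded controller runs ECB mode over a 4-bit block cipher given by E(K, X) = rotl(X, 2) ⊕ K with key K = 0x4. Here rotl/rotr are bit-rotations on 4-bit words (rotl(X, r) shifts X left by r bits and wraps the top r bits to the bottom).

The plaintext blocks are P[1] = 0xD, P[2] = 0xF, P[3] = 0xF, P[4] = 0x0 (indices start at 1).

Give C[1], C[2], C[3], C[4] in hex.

ECB encryption: C_i = E(K, P_i).
C[1]: E(K, 0xD) = 0x3.
C[2]: E(K, 0xF) = 0xB.
C[3]: E(K, 0xF) = 0xB.
C[4]: E(K, 0x0) = 0x4.

C[1] = 0x3, C[2] = 0xB, C[3] = 0xB, C[4] = 0x4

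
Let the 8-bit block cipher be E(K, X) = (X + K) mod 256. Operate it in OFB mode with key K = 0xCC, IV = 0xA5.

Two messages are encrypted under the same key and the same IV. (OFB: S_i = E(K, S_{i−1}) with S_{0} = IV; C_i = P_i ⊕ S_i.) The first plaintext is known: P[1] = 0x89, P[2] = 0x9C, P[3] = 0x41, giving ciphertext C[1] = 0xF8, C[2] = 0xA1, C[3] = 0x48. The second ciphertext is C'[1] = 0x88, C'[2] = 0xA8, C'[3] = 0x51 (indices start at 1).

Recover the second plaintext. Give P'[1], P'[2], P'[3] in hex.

P'[1] = 0xF9, P'[2] = 0x95, P'[3] = 0x58

In OFB with a reused IV, both messages share the same keystream S_i, so C_i ⊕ C'_i = P_i ⊕ P'_i and thus P'_i = P_i ⊕ C_i ⊕ C'_i.
P'[1]: 0x89 ⊕ 0xF8 ⊕ 0x88 = 0xF9.
P'[2]: 0x9C ⊕ 0xA1 ⊕ 0xA8 = 0x95.
P'[3]: 0x41 ⊕ 0x48 ⊕ 0x51 = 0x58.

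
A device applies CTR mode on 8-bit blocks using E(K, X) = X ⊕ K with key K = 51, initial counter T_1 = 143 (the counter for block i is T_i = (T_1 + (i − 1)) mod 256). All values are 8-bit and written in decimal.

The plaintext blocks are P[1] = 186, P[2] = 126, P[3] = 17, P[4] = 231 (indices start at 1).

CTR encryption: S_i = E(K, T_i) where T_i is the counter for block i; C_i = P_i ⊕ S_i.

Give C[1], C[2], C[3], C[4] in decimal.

C[1]: T = 143, S = E(K, T) = 188; 186 ⊕ 188 = 6.
C[2]: T = 144, S = E(K, T) = 163; 126 ⊕ 163 = 221.
C[3]: T = 145, S = E(K, T) = 162; 17 ⊕ 162 = 179.
C[4]: T = 146, S = E(K, T) = 161; 231 ⊕ 161 = 70.

C[1] = 6, C[2] = 221, C[3] = 179, C[4] = 70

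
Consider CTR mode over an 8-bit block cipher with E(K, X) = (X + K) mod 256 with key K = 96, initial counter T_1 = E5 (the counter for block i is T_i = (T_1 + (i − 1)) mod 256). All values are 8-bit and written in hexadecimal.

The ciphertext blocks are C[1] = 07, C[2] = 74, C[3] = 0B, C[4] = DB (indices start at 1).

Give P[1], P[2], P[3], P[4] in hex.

P[1] = 7C, P[2] = 08, P[3] = 76, P[4] = A5

CTR decryption: S_i = E(K, T_i) where T_i is the counter for block i; P_i = C_i ⊕ S_i.
P[1]: T = E5, S = E(K, T) = 7B; 07 ⊕ 7B = 7C.
P[2]: T = E6, S = E(K, T) = 7C; 74 ⊕ 7C = 08.
P[3]: T = E7, S = E(K, T) = 7D; 0B ⊕ 7D = 76.
P[4]: T = E8, S = E(K, T) = 7E; DB ⊕ 7E = A5.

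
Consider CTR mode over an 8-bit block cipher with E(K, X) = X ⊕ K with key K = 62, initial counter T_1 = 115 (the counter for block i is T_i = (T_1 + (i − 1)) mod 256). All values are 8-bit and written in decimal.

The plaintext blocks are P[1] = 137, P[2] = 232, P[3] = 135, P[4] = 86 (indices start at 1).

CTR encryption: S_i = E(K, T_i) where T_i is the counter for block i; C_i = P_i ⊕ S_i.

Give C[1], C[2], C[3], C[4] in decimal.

C[1] = 196, C[2] = 162, C[3] = 204, C[4] = 30

C[1]: T = 115, S = E(K, T) = 77; 137 ⊕ 77 = 196.
C[2]: T = 116, S = E(K, T) = 74; 232 ⊕ 74 = 162.
C[3]: T = 117, S = E(K, T) = 75; 135 ⊕ 75 = 204.
C[4]: T = 118, S = E(K, T) = 72; 86 ⊕ 72 = 30.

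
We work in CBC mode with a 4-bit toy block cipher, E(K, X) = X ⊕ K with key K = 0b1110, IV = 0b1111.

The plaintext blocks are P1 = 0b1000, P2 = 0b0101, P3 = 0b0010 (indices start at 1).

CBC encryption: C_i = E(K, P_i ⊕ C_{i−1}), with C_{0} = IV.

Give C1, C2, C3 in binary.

C1 = 0b1001, C2 = 0b0010, C3 = 0b1110

C1: P1 ⊕ 0b1111 = 0b0111; E(K, 0b0111) = 0b1001.
C2: P2 ⊕ 0b1001 = 0b1100; E(K, 0b1100) = 0b0010.
C3: P3 ⊕ 0b0010 = 0b0000; E(K, 0b0000) = 0b1110.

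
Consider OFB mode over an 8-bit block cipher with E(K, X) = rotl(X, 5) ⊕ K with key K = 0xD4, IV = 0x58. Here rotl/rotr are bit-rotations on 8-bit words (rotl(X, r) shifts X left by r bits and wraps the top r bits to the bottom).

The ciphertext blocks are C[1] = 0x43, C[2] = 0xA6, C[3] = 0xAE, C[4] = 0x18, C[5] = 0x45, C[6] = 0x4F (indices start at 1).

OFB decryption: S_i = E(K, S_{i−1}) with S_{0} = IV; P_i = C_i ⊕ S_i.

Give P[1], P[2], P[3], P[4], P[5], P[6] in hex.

P[1]: S = E(K, 0x58) = 0xDF; 0x43 ⊕ 0xDF = 0x9C.
P[2]: S = E(K, 0xDF) = 0x2F; 0xA6 ⊕ 0x2F = 0x89.
P[3]: S = E(K, 0x2F) = 0x31; 0xAE ⊕ 0x31 = 0x9F.
P[4]: S = E(K, 0x31) = 0xF2; 0x18 ⊕ 0xF2 = 0xEA.
P[5]: S = E(K, 0xF2) = 0x8A; 0x45 ⊕ 0x8A = 0xCF.
P[6]: S = E(K, 0x8A) = 0x85; 0x4F ⊕ 0x85 = 0xCA.

P[1] = 0x9C, P[2] = 0x89, P[3] = 0x9F, P[4] = 0xEA, P[5] = 0xCF, P[6] = 0xCA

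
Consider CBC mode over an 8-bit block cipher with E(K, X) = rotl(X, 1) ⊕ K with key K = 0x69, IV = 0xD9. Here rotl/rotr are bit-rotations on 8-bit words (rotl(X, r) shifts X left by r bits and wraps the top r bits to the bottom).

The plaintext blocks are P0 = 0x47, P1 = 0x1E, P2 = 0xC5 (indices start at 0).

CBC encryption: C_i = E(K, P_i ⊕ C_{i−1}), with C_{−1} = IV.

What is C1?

C1 = 0xFD

C0: P0 ⊕ 0xD9 = 0x9E; E(K, 0x9E) = 0x54.
C1: P1 ⊕ 0x54 = 0x4A; E(K, 0x4A) = 0xFD.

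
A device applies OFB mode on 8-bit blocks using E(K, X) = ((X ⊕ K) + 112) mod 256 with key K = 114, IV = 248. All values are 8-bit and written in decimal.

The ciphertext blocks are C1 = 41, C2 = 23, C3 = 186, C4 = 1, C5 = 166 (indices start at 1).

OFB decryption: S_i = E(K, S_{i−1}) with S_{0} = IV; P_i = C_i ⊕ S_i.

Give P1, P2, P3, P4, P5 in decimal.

P1 = 211, P2 = 239, P3 = 64, P4 = 249, P5 = 92

P1: S = E(K, 248) = 250; 41 ⊕ 250 = 211.
P2: S = E(K, 250) = 248; 23 ⊕ 248 = 239.
P3: S = E(K, 248) = 250; 186 ⊕ 250 = 64.
P4: S = E(K, 250) = 248; 1 ⊕ 248 = 249.
P5: S = E(K, 248) = 250; 166 ⊕ 250 = 92.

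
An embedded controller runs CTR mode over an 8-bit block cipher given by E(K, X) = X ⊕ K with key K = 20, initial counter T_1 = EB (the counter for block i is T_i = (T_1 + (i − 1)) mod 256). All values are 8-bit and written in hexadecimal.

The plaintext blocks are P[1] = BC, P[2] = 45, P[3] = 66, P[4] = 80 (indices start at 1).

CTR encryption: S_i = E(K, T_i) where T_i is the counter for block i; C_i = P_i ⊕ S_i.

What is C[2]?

C[2] = 89

C[1]: T = EB, S = E(K, T) = CB; BC ⊕ CB = 77.
C[2]: T = EC, S = E(K, T) = CC; 45 ⊕ CC = 89.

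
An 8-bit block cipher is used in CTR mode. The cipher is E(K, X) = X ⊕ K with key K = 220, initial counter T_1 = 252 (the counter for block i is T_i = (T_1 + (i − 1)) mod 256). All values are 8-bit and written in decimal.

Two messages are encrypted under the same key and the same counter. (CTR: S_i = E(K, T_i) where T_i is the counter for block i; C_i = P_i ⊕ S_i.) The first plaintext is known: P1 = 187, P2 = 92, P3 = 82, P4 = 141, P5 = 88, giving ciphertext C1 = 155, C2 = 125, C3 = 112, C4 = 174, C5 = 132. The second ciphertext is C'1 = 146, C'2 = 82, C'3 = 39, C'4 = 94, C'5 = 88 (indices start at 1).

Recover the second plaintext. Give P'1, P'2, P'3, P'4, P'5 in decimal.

In CTR with a reused counter, both messages share the same keystream S_i, so C_i ⊕ C'_i = P_i ⊕ P'_i and thus P'_i = P_i ⊕ C_i ⊕ C'_i.
P'1: 187 ⊕ 155 ⊕ 146 = 178.
P'2: 92 ⊕ 125 ⊕ 82 = 115.
P'3: 82 ⊕ 112 ⊕ 39 = 5.
P'4: 141 ⊕ 174 ⊕ 94 = 125.
P'5: 88 ⊕ 132 ⊕ 88 = 132.

P'1 = 178, P'2 = 115, P'3 = 5, P'4 = 125, P'5 = 132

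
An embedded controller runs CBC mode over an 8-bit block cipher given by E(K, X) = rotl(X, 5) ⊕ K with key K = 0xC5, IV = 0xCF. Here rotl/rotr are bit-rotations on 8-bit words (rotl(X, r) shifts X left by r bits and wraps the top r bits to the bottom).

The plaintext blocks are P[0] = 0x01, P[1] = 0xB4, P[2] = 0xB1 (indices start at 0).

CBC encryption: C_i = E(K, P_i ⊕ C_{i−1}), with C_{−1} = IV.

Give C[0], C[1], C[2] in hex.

C[0]: P[0] ⊕ 0xCF = 0xCE; E(K, 0xCE) = 0x1C.
C[1]: P[1] ⊕ 0x1C = 0xA8; E(K, 0xA8) = 0xD0.
C[2]: P[2] ⊕ 0xD0 = 0x61; E(K, 0x61) = 0xE9.

C[0] = 0x1C, C[1] = 0xD0, C[2] = 0xE9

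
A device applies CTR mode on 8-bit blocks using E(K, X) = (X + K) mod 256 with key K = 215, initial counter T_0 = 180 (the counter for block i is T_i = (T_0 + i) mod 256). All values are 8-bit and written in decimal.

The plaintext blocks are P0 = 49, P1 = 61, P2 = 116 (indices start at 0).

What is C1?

C1 = 177

CTR encryption: S_i = E(K, T_i) where T_i is the counter for block i; C_i = P_i ⊕ S_i.
C0: T = 180, S = E(K, T) = 139; 49 ⊕ 139 = 186.
C1: T = 181, S = E(K, T) = 140; 61 ⊕ 140 = 177.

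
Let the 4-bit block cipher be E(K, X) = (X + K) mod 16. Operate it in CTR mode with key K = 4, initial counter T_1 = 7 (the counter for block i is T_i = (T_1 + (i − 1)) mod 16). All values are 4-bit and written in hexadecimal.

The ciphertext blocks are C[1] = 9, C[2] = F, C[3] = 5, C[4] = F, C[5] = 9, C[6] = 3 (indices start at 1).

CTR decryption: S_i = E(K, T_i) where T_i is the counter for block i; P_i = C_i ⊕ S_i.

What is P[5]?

P[5]: T = B, S = E(K, T) = F; 9 ⊕ F = 6.

P[5] = 6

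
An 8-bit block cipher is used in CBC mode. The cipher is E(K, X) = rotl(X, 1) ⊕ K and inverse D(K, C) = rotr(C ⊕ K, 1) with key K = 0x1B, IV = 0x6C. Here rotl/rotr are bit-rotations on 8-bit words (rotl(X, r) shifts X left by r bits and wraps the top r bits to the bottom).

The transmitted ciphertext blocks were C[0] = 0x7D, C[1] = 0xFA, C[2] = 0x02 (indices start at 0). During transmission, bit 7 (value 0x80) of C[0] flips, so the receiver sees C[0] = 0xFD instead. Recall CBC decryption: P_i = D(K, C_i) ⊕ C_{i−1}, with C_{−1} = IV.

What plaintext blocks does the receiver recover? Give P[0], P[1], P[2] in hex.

P[0] = 0x1F, P[1] = 0x0D, P[2] = 0x76

Only C[0] changed, to 0xFD. In CBC, a change in C_i garbles P_i and flips the same bit in P_{i+1}. Decrypting the received ciphertext:
P[0]: D(K, 0xFD) = 0x73; 0x73 ⊕ 0x6C = 0x1F.
P[1]: D(K, 0xFA) = 0xF0; 0xF0 ⊕ 0xFD = 0x0D.
P[2]: D(K, 0x02) = 0x8C; 0x8C ⊕ 0xFA = 0x76.
Blocks that differ from the original plaintext: P[0], P[1].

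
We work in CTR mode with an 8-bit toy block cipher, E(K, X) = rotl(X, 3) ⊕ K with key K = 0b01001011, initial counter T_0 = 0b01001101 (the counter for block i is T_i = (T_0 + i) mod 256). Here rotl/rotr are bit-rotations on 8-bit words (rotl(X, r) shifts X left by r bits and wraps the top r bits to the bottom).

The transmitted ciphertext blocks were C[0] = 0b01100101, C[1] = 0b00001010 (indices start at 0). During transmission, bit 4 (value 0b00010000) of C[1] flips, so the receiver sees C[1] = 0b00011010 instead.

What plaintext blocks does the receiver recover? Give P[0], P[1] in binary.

CTR decryption: S_i = E(K, T_i) where T_i is the counter for block i; P_i = C_i ⊕ S_i.
Only C[1] changed, to 0b00011010. In CTR, a change in C_i flips the same bit in P_i only; the keystream is unaffected. Decrypting the received ciphertext:
P[0]: T = 0b01001101, S = E(K, T) = 0b00100001; 0b01100101 ⊕ 0b00100001 = 0b01000100.
P[1]: T = 0b01001110, S = E(K, T) = 0b00111001; 0b00011010 ⊕ 0b00111001 = 0b00100011.
Blocks that differ from the original plaintext: P[1].

P[0] = 0b01000100, P[1] = 0b00100011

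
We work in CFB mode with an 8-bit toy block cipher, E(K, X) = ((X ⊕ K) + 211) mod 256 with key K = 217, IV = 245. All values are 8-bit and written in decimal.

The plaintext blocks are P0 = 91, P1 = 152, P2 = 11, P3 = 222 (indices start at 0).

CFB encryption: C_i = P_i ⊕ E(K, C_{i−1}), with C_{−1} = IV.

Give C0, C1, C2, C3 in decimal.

C0: E(K, 245) = 255; 91 ⊕ 255 = 164.
C1: E(K, 164) = 80; 152 ⊕ 80 = 200.
C2: E(K, 200) = 228; 11 ⊕ 228 = 239.
C3: E(K, 239) = 9; 222 ⊕ 9 = 215.

C0 = 164, C1 = 200, C2 = 239, C3 = 215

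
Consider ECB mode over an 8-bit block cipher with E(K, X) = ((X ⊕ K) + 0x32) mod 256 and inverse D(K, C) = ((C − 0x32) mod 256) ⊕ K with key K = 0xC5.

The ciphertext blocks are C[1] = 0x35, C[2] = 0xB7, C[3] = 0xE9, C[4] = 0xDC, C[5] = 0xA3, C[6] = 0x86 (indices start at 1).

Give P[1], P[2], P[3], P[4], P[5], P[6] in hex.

ECB decryption: P_i = D(K, C_i).
P[1]: D(K, 0x35) = 0xC6.
P[2]: D(K, 0xB7) = 0x40.
P[3]: D(K, 0xE9) = 0x72.
P[4]: D(K, 0xDC) = 0x6F.
P[5]: D(K, 0xA3) = 0xB4.
P[6]: D(K, 0x86) = 0x91.

P[1] = 0xC6, P[2] = 0x40, P[3] = 0x72, P[4] = 0x6F, P[5] = 0xB4, P[6] = 0x91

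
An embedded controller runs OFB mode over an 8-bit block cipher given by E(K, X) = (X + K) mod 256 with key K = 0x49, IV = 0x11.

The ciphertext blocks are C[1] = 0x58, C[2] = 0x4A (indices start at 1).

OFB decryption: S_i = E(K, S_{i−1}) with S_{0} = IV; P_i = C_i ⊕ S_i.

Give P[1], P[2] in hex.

P[1]: S = E(K, 0x11) = 0x5A; 0x58 ⊕ 0x5A = 0x02.
P[2]: S = E(K, 0x5A) = 0xA3; 0x4A ⊕ 0xA3 = 0xE9.

P[1] = 0x02, P[2] = 0xE9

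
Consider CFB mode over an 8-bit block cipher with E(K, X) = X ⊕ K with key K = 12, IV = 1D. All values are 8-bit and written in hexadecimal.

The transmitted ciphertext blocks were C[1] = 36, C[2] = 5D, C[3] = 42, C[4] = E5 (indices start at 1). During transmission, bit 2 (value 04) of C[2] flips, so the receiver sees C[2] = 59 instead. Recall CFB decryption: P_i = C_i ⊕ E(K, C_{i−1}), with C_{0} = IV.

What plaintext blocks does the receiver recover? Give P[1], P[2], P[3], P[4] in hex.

Only C[2] changed, to 59. In CFB, a change in C_i flips the same bit in P_i and garbles P_{i+1}. Decrypting the received ciphertext:
P[1]: E(K, 1D) = 0F; 36 ⊕ 0F = 39.
P[2]: E(K, 36) = 24; 59 ⊕ 24 = 7D.
P[3]: E(K, 59) = 4B; 42 ⊕ 4B = 09.
P[4]: E(K, 42) = 50; E5 ⊕ 50 = B5.
Blocks that differ from the original plaintext: P[2], P[3].

P[1] = 39, P[2] = 7D, P[3] = 09, P[4] = B5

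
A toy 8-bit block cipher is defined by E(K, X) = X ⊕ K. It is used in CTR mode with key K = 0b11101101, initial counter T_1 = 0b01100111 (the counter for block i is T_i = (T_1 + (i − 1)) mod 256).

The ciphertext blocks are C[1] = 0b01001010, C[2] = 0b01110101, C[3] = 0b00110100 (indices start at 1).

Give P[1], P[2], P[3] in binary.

CTR decryption: S_i = E(K, T_i) where T_i is the counter for block i; P_i = C_i ⊕ S_i.
P[1]: T = 0b01100111, S = E(K, T) = 0b10001010; 0b01001010 ⊕ 0b10001010 = 0b11000000.
P[2]: T = 0b01101000, S = E(K, T) = 0b10000101; 0b01110101 ⊕ 0b10000101 = 0b11110000.
P[3]: T = 0b01101001, S = E(K, T) = 0b10000100; 0b00110100 ⊕ 0b10000100 = 0b10110000.

P[1] = 0b11000000, P[2] = 0b11110000, P[3] = 0b10110000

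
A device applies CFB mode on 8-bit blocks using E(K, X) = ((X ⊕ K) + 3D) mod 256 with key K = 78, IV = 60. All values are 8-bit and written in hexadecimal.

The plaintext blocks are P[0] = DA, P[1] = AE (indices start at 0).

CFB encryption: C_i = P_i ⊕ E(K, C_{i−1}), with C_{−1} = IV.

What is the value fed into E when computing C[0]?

C[0]: E(K, 60) = 55; DA ⊕ 55 = 8F.
So the input to E for block [0] is 60.

60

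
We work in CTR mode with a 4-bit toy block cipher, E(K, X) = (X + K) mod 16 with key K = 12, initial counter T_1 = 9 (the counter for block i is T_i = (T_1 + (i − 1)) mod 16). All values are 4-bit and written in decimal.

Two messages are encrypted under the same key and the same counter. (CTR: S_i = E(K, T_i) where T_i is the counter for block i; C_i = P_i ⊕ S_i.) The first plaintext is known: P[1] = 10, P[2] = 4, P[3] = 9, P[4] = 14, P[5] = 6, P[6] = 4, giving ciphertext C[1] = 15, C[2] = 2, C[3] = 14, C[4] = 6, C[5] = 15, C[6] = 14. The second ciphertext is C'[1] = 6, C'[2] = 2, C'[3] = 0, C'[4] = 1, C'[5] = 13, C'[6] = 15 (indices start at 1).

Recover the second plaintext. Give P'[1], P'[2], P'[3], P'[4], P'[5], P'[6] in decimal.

P'[1] = 3, P'[2] = 4, P'[3] = 7, P'[4] = 9, P'[5] = 4, P'[6] = 5

In CTR with a reused counter, both messages share the same keystream S_i, so C_i ⊕ C'_i = P_i ⊕ P'_i and thus P'_i = P_i ⊕ C_i ⊕ C'_i.
P'[1]: 10 ⊕ 15 ⊕ 6 = 3.
P'[2]: 4 ⊕ 2 ⊕ 2 = 4.
P'[3]: 9 ⊕ 14 ⊕ 0 = 7.
P'[4]: 14 ⊕ 6 ⊕ 1 = 9.
P'[5]: 6 ⊕ 15 ⊕ 13 = 4.
P'[6]: 4 ⊕ 14 ⊕ 15 = 5.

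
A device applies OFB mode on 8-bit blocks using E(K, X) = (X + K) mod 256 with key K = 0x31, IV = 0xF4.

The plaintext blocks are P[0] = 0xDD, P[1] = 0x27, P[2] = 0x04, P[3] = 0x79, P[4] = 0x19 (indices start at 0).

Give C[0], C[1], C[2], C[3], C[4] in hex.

OFB encryption: S_i = E(K, S_{i−1}) with S_{−1} = IV; C_i = P_i ⊕ S_i.
C[0]: S = E(K, 0xF4) = 0x25; 0xDD ⊕ 0x25 = 0xF8.
C[1]: S = E(K, 0x25) = 0x56; 0x27 ⊕ 0x56 = 0x71.
C[2]: S = E(K, 0x56) = 0x87; 0x04 ⊕ 0x87 = 0x83.
C[3]: S = E(K, 0x87) = 0xB8; 0x79 ⊕ 0xB8 = 0xC1.
C[4]: S = E(K, 0xB8) = 0xE9; 0x19 ⊕ 0xE9 = 0xF0.

C[0] = 0xF8, C[1] = 0x71, C[2] = 0x83, C[3] = 0xC1, C[4] = 0xF0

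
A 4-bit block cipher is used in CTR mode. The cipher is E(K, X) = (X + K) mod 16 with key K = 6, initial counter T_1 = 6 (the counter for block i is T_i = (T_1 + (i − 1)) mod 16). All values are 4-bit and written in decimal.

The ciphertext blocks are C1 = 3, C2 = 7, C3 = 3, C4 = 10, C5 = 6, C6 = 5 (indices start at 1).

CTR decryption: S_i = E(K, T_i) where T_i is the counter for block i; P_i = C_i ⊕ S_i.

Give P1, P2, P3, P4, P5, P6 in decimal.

P1: T = 6, S = E(K, T) = 12; 3 ⊕ 12 = 15.
P2: T = 7, S = E(K, T) = 13; 7 ⊕ 13 = 10.
P3: T = 8, S = E(K, T) = 14; 3 ⊕ 14 = 13.
P4: T = 9, S = E(K, T) = 15; 10 ⊕ 15 = 5.
P5: T = 10, S = E(K, T) = 0; 6 ⊕ 0 = 6.
P6: T = 11, S = E(K, T) = 1; 5 ⊕ 1 = 4.

P1 = 15, P2 = 10, P3 = 13, P4 = 5, P5 = 6, P6 = 4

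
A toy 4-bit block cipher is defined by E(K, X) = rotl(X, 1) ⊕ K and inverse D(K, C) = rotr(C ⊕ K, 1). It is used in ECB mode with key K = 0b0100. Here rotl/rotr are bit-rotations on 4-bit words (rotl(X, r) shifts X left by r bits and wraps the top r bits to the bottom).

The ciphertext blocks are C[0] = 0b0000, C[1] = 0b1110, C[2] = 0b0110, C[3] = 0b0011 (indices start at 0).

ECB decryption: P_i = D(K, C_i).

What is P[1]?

P[1]: D(K, 0b1110) = 0b0101.

P[1] = 0b0101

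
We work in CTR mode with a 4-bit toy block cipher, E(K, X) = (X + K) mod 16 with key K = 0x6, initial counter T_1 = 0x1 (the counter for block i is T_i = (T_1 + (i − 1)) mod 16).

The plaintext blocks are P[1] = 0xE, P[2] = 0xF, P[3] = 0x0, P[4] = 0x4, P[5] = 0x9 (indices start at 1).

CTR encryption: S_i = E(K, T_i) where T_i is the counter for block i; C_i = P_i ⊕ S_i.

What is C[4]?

C[4] = 0xE

C[1]: T = 0x1, S = E(K, T) = 0x7; 0xE ⊕ 0x7 = 0x9.
C[2]: T = 0x2, S = E(K, T) = 0x8; 0xF ⊕ 0x8 = 0x7.
C[3]: T = 0x3, S = E(K, T) = 0x9; 0x0 ⊕ 0x9 = 0x9.
C[4]: T = 0x4, S = E(K, T) = 0xA; 0x4 ⊕ 0xA = 0xE.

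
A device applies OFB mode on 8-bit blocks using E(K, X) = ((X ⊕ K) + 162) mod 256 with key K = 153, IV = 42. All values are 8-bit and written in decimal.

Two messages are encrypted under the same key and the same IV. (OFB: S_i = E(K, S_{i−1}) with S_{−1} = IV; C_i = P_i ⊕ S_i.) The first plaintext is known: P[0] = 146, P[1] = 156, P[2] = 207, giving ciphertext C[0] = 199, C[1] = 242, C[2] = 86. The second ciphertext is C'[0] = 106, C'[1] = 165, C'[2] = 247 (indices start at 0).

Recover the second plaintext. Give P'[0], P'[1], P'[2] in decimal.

In OFB with a reused IV, both messages share the same keystream S_i, so C_i ⊕ C'_i = P_i ⊕ P'_i and thus P'_i = P_i ⊕ C_i ⊕ C'_i.
P'[0]: 146 ⊕ 199 ⊕ 106 = 63.
P'[1]: 156 ⊕ 242 ⊕ 165 = 203.
P'[2]: 207 ⊕ 86 ⊕ 247 = 110.

P'[0] = 63, P'[1] = 203, P'[2] = 110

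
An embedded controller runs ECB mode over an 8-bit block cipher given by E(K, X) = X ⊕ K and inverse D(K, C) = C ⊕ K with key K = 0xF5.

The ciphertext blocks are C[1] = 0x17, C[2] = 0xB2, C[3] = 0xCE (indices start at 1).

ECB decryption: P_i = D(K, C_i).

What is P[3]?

P[3] = 0x3B

P[3]: D(K, 0xCE) = 0x3B.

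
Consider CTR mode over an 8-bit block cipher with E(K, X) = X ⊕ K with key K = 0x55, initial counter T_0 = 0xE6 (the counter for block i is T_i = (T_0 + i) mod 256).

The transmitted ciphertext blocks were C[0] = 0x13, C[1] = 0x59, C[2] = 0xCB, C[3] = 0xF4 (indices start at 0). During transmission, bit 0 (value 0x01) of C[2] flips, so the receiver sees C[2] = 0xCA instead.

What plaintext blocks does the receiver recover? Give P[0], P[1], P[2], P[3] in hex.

CTR decryption: S_i = E(K, T_i) where T_i is the counter for block i; P_i = C_i ⊕ S_i.
Only C[2] changed, to 0xCA. In CTR, a change in C_i flips the same bit in P_i only; the keystream is unaffected. Decrypting the received ciphertext:
P[0]: T = 0xE6, S = E(K, T) = 0xB3; 0x13 ⊕ 0xB3 = 0xA0.
P[1]: T = 0xE7, S = E(K, T) = 0xB2; 0x59 ⊕ 0xB2 = 0xEB.
P[2]: T = 0xE8, S = E(K, T) = 0xBD; 0xCA ⊕ 0xBD = 0x77.
P[3]: T = 0xE9, S = E(K, T) = 0xBC; 0xF4 ⊕ 0xBC = 0x48.
Blocks that differ from the original plaintext: P[2].

P[0] = 0xA0, P[1] = 0xEB, P[2] = 0x77, P[3] = 0x48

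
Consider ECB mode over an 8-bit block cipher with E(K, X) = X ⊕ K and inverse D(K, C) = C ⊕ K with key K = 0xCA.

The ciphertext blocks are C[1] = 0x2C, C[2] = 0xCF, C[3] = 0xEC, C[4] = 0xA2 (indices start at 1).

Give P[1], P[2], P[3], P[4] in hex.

P[1] = 0xE6, P[2] = 0x05, P[3] = 0x26, P[4] = 0x68

ECB decryption: P_i = D(K, C_i).
P[1]: D(K, 0x2C) = 0xE6.
P[2]: D(K, 0xCF) = 0x05.
P[3]: D(K, 0xEC) = 0x26.
P[4]: D(K, 0xA2) = 0x68.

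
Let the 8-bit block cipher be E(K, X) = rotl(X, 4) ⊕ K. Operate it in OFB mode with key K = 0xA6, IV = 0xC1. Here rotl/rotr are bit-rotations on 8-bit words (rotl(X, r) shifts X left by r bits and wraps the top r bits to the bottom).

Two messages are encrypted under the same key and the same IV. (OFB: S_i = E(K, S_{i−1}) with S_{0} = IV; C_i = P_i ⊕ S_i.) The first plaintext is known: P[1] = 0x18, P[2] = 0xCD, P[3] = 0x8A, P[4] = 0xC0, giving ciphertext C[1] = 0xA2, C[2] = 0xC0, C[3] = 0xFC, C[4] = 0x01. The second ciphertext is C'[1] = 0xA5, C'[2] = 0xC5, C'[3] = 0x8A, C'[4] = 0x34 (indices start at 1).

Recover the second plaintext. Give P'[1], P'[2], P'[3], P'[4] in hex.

In OFB with a reused IV, both messages share the same keystream S_i, so C_i ⊕ C'_i = P_i ⊕ P'_i and thus P'_i = P_i ⊕ C_i ⊕ C'_i.
P'[1]: 0x18 ⊕ 0xA2 ⊕ 0xA5 = 0x1F.
P'[2]: 0xCD ⊕ 0xC0 ⊕ 0xC5 = 0xC8.
P'[3]: 0x8A ⊕ 0xFC ⊕ 0x8A = 0xFC.
P'[4]: 0xC0 ⊕ 0x01 ⊕ 0x34 = 0xF5.

P'[1] = 0x1F, P'[2] = 0xC8, P'[3] = 0xFC, P'[4] = 0xF5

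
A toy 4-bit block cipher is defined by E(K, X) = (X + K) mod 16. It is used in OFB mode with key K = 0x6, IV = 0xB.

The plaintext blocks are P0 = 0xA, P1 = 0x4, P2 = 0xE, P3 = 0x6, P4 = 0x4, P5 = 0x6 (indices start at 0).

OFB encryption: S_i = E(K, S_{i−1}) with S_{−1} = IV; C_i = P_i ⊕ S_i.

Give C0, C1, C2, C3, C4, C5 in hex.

C0 = 0xB, C1 = 0x3, C2 = 0x3, C3 = 0x5, C4 = 0xD, C5 = 0x9

C0: S = E(K, 0xB) = 0x1; 0xA ⊕ 0x1 = 0xB.
C1: S = E(K, 0x1) = 0x7; 0x4 ⊕ 0x7 = 0x3.
C2: S = E(K, 0x7) = 0xD; 0xE ⊕ 0xD = 0x3.
C3: S = E(K, 0xD) = 0x3; 0x6 ⊕ 0x3 = 0x5.
C4: S = E(K, 0x3) = 0x9; 0x4 ⊕ 0x9 = 0xD.
C5: S = E(K, 0x9) = 0xF; 0x6 ⊕ 0xF = 0x9.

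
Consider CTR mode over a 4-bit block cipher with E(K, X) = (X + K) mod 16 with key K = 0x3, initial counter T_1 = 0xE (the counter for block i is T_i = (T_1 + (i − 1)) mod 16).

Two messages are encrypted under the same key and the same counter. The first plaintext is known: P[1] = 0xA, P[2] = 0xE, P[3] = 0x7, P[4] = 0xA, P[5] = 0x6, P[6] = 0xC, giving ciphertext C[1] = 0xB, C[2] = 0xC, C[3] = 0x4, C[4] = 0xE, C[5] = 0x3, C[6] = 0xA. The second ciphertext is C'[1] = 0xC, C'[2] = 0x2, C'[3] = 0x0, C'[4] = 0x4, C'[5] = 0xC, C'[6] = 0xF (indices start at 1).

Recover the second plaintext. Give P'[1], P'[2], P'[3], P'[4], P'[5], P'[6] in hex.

In CTR with a reused counter, both messages share the same keystream S_i, so C_i ⊕ C'_i = P_i ⊕ P'_i and thus P'_i = P_i ⊕ C_i ⊕ C'_i.
P'[1]: 0xA ⊕ 0xB ⊕ 0xC = 0xD.
P'[2]: 0xE ⊕ 0xC ⊕ 0x2 = 0x0.
P'[3]: 0x7 ⊕ 0x4 ⊕ 0x0 = 0x3.
P'[4]: 0xA ⊕ 0xE ⊕ 0x4 = 0x0.
P'[5]: 0x6 ⊕ 0x3 ⊕ 0xC = 0x9.
P'[6]: 0xC ⊕ 0xA ⊕ 0xF = 0x9.

P'[1] = 0xD, P'[2] = 0x0, P'[3] = 0x3, P'[4] = 0x0, P'[5] = 0x9, P'[6] = 0x9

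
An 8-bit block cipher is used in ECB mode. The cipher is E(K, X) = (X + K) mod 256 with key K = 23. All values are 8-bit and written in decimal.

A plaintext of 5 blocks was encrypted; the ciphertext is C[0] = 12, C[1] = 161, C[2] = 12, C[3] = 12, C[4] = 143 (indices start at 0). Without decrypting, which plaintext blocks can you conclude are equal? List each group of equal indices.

P[0] = P[2] = P[3]

ECB encrypts each block independently with the same key, so equal ciphertext blocks imply equal plaintext blocks.
C[0] = C[2] = C[3] = 12, so P[0] = P[2] = P[3].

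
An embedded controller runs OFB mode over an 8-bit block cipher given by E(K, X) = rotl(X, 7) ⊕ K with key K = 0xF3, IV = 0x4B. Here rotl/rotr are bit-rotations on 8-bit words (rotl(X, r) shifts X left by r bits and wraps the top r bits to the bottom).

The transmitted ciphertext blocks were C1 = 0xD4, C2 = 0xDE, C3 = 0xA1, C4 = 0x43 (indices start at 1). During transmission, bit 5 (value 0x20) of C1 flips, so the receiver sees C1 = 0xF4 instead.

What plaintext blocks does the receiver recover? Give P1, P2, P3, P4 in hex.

OFB decryption: S_i = E(K, S_{i−1}) with S_{0} = IV; P_i = C_i ⊕ S_i.
Only C1 changed, to 0xF4. In OFB, a change in C_i flips the same bit in P_i only; the keystream is unaffected. Decrypting the received ciphertext:
P1: S = E(K, 0x4B) = 0x56; 0xF4 ⊕ 0x56 = 0xA2.
P2: S = E(K, 0x56) = 0xD8; 0xDE ⊕ 0xD8 = 0x06.
P3: S = E(K, 0xD8) = 0x9F; 0xA1 ⊕ 0x9F = 0x3E.
P4: S = E(K, 0x9F) = 0x3C; 0x43 ⊕ 0x3C = 0x7F.
Blocks that differ from the original plaintext: P1.

P1 = 0xA2, P2 = 0x06, P3 = 0x3E, P4 = 0x7F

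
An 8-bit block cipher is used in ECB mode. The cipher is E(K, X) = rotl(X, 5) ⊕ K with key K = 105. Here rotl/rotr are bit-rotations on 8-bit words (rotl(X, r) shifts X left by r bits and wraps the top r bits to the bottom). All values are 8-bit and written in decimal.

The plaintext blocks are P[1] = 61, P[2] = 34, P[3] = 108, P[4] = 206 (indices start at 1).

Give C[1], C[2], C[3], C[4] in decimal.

C[1] = 206, C[2] = 45, C[3] = 228, C[4] = 176

ECB encryption: C_i = E(K, P_i).
C[1]: E(K, 61) = 206.
C[2]: E(K, 34) = 45.
C[3]: E(K, 108) = 228.
C[4]: E(K, 206) = 176.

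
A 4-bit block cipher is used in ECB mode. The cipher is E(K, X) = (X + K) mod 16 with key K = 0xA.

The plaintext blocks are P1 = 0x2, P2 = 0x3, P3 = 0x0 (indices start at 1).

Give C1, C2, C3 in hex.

ECB encryption: C_i = E(K, P_i).
C1: E(K, 0x2) = 0xC.
C2: E(K, 0x3) = 0xD.
C3: E(K, 0x0) = 0xA.

C1 = 0xC, C2 = 0xD, C3 = 0xA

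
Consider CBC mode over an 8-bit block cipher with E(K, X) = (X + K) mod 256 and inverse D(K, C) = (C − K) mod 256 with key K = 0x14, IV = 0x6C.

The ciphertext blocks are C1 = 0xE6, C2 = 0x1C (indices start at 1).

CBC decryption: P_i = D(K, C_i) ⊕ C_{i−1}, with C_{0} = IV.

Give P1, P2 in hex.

P1 = 0xBE, P2 = 0xEE

P1: D(K, 0xE6) = 0xD2; 0xD2 ⊕ 0x6C = 0xBE.
P2: D(K, 0x1C) = 0x08; 0x08 ⊕ 0xE6 = 0xEE.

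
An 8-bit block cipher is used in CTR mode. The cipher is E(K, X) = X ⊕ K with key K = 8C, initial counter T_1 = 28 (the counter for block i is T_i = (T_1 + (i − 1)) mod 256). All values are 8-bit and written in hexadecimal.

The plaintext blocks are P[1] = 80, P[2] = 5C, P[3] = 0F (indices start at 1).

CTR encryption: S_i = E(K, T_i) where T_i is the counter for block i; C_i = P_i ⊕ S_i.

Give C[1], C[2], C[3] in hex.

C[1]: T = 28, S = E(K, T) = A4; 80 ⊕ A4 = 24.
C[2]: T = 29, S = E(K, T) = A5; 5C ⊕ A5 = F9.
C[3]: T = 2A, S = E(K, T) = A6; 0F ⊕ A6 = A9.

C[1] = 24, C[2] = F9, C[3] = A9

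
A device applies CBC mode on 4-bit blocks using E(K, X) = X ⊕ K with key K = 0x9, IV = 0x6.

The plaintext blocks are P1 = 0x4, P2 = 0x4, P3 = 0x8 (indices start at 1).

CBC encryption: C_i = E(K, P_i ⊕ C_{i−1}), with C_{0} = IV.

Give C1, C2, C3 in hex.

C1 = 0xB, C2 = 0x6, C3 = 0x7

C1: P1 ⊕ 0x6 = 0x2; E(K, 0x2) = 0xB.
C2: P2 ⊕ 0xB = 0xF; E(K, 0xF) = 0x6.
C3: P3 ⊕ 0x6 = 0xE; E(K, 0xE) = 0x7.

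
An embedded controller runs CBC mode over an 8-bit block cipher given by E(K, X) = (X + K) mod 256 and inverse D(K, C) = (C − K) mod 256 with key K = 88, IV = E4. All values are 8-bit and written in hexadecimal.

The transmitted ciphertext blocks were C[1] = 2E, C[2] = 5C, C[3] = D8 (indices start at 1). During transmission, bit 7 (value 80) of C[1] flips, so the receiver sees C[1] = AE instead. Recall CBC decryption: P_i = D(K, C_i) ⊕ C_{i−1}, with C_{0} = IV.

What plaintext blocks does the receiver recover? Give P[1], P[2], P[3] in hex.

Only C[1] changed, to AE. In CBC, a change in C_i garbles P_i and flips the same bit in P_{i+1}. Decrypting the received ciphertext:
P[1]: D(K, AE) = 26; 26 ⊕ E4 = C2.
P[2]: D(K, 5C) = D4; D4 ⊕ AE = 7A.
P[3]: D(K, D8) = 50; 50 ⊕ 5C = 0C.
Blocks that differ from the original plaintext: P[1], P[2].

P[1] = C2, P[2] = 7A, P[3] = 0C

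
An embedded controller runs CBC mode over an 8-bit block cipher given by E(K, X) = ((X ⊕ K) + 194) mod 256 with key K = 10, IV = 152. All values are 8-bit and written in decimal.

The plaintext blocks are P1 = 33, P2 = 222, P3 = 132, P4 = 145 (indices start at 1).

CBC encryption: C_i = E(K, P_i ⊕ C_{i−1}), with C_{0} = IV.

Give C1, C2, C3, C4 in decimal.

C1: P1 ⊕ 152 = 185; E(K, 185) = 117.
C2: P2 ⊕ 117 = 171; E(K, 171) = 99.
C3: P3 ⊕ 99 = 231; E(K, 231) = 175.
C4: P4 ⊕ 175 = 62; E(K, 62) = 246.

C1 = 117, C2 = 99, C3 = 175, C4 = 246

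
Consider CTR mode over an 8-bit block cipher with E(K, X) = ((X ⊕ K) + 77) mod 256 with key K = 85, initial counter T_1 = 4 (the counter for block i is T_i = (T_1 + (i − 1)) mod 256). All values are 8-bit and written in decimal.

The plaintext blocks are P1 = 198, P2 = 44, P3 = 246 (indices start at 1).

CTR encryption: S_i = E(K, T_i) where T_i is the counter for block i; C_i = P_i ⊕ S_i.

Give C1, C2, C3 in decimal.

C1 = 88, C2 = 177, C3 = 86

C1: T = 4, S = E(K, T) = 158; 198 ⊕ 158 = 88.
C2: T = 5, S = E(K, T) = 157; 44 ⊕ 157 = 177.
C3: T = 6, S = E(K, T) = 160; 246 ⊕ 160 = 86.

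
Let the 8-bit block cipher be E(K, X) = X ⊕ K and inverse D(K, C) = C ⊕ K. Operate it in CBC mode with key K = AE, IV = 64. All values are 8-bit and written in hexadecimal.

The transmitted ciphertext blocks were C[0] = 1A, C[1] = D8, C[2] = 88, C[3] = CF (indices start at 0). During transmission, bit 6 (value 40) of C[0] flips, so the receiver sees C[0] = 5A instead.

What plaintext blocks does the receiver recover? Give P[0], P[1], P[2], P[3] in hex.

P[0] = 90, P[1] = 2C, P[2] = FE, P[3] = E9

CBC decryption: P_i = D(K, C_i) ⊕ C_{i−1}, with C_{−1} = IV.
Only C[0] changed, to 5A. In CBC, a change in C_i garbles P_i and flips the same bit in P_{i+1}. Decrypting the received ciphertext:
P[0]: D(K, 5A) = F4; F4 ⊕ 64 = 90.
P[1]: D(K, D8) = 76; 76 ⊕ 5A = 2C.
P[2]: D(K, 88) = 26; 26 ⊕ D8 = FE.
P[3]: D(K, CF) = 61; 61 ⊕ 88 = E9.
Blocks that differ from the original plaintext: P[0], P[1].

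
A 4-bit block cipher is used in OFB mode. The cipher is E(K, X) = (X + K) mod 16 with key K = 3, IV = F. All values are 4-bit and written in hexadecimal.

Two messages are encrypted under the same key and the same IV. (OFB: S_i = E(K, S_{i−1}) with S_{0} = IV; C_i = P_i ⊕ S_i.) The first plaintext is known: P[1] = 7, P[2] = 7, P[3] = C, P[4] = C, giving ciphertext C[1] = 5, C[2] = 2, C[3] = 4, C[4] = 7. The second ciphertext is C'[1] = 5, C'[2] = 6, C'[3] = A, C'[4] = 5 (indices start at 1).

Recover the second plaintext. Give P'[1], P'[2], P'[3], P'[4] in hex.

In OFB with a reused IV, both messages share the same keystream S_i, so C_i ⊕ C'_i = P_i ⊕ P'_i and thus P'_i = P_i ⊕ C_i ⊕ C'_i.
P'[1]: 7 ⊕ 5 ⊕ 5 = 7.
P'[2]: 7 ⊕ 2 ⊕ 6 = 3.
P'[3]: C ⊕ 4 ⊕ A = 2.
P'[4]: C ⊕ 7 ⊕ 5 = E.

P'[1] = 7, P'[2] = 3, P'[3] = 2, P'[4] = E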